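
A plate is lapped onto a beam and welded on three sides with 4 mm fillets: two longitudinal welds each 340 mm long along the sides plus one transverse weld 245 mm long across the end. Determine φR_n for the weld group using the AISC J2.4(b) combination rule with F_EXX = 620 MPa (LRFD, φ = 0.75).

φR_n ≈ 746 kN

t_e = 0.707 × 4 = 2.828 mm.
R_nwl = 0.6 × 620 × 2.828 × 680 × 10⁻³ = 715.4 kN (longitudinal, 2 welds).
R_nwt = 0.6 × 620 × 2.828 × 245 × 10⁻³ = 257.7 kN (transverse, base value).
(i) R_nwl + R_nwt = 973.1 kN; (ii) 0.85 R_nwl + 1.5 R_nwt = 994.7 kN.
R_n = max = 994.7 kN [governs: (ii)]; φR_n = 746 kN.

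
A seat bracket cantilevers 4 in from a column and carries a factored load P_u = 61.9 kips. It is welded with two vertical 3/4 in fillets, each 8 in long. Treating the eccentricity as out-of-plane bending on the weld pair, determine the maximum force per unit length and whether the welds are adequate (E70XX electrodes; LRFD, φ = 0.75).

f_max ≈ 12.2 kip/in; adequate

E70XX → F_EXX = 70 ksi.
L_w = 2 × 8 = 16 in; section modulus (unit throat) S = 2 × L²/6 = 21.33 in².
Direct shear f_v = P/L_w = 61.9/16 = 3.869 kip/in.
Moment M = P × e = 61.9 × 4 = 247.6 kip·in; bending f_b = M/S = 11.61 kip/in.
f_max = √(f_v² + f_b²) = √(3.869² + 11.61²) = 12.23 kip/in.
φr_n = 0.75 × 0.6 × 70 × (0.707 × 0.75) = 16.7 kip/in → adequate.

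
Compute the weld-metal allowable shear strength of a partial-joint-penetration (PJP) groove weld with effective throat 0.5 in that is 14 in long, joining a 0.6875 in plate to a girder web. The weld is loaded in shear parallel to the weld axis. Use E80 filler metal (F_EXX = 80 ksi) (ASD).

R_n/Ω ≈ 168 kips

Effective throat (given) t_e = 0.5 in.
A_we = 0.5 × 14 = 7 in².
F_nw = 0.6 F_EXX = 48 ksi.
R_n/Ω = (48 × 7) / 2.0 = 168 kips.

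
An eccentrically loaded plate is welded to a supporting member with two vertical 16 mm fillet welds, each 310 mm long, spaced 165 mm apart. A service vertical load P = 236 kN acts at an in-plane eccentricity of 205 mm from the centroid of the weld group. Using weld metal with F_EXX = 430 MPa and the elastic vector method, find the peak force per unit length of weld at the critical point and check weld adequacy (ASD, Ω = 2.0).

f_max ≈ 1150 N/mm; adequate

Total weld length L_w = 620 mm. Treat welds as unit-width lines.
Polar moment about centroid: J = 2[d³/12 + d(b/2)²] = 2[310³/12 + 310×82.5²] = 9185000 mm³.
Direct shear f_v = P/L_w = 236×10³ / 620 = 380.6 N/mm (vertical).
Torsion M = P·e = 236×10³ × 205 = 48380000 N·mm.
Critical point at (x, y) = (82.5, 155) from centroid. f_tx = M·y/J = 816.4 N/mm; f_ty = M·x/J = 434.5 N/mm.
Resultant f_max = √[f_tx² + (f_v + f_ty)²] = √[816.4² + (380.6 + 434.5)²] = 1154 N/mm.
Capacity per unit length: r_n/Ω = (1/2.0) × 0.6 × 430 × (0.707 × 16) = 1459 N/mm.
1154 ≤ 1459 → adequate.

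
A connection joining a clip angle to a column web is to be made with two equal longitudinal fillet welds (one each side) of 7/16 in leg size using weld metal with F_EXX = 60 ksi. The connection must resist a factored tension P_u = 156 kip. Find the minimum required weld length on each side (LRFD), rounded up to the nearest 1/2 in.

L = 9.5 in on each side

Throat t_e = 0.707 × 0.4375 = 0.3093 in.
φr_n = 0.75 × 0.6 × 60 × 0.3093 = 8.351 kip/in.
L_req = P_u / φr_n = 156 / 8.351 = 18.68 in total.
Per side: 18.68 / 2 = 9.34 in.
Round up → use L = 9.5 in on each side.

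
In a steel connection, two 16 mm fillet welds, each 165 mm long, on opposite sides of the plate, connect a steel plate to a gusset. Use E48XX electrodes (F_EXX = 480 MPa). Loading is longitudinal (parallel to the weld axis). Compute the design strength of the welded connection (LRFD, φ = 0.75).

Effective throat t_e = 0.707 × 16 = 11.31 mm.
Total length L = 330 mm; A_we = 11.31 × 330 = 3733 mm².
F_nw = 0.6 F_EXX = 0.6 × 480 = 288 MPa.
φR_n = 0.75 × 288 × 3733 × 10⁻³ = 806.3 kN.

φR_n ≈ 806 kN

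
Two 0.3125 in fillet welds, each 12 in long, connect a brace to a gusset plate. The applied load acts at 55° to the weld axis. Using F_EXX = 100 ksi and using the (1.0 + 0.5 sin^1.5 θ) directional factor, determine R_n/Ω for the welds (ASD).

t_e = 0.707 × 0.3125 = 0.2209 in; A_we = 0.2209 × 24 = 5.302 in².
Directional factor: 1.0 + 0.5 sin^1.5(55°) = 1.371.
F_nw = 0.6 × 100 × 1.371 = 82.24 ksi.
R_n/Ω = (82.24 × 5.302) / 2.0 = 218 kips.

R_n/Ω ≈ 218 kips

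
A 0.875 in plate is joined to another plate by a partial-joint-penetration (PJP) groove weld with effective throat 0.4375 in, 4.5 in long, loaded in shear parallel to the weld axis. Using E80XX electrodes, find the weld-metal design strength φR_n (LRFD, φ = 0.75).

φR_n ≈ 70.9 kips

E80XX → F_EXX = 80 ksi.
Effective throat (given) t_e = 0.4375 in.
A_we = 0.4375 × 4.5 = 1.969 in².
F_nw = 0.6 F_EXX = 48 ksi.
φR_n = 0.75 × 48 × 1.969 = 70.88 kips.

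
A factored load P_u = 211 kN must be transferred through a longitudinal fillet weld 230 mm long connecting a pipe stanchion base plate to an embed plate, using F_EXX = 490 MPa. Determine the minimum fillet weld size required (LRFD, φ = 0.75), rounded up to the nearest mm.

w = 6 mm

Total weld length L = 230 mm.
Required throat t_e = P_u / (φ × 0.6 F_EXX × L) = 211 / (0.75 × 0.6 × 490 × 230 × 10⁻³) = 4.161 mm.
Required leg w = t_e / 0.707 = 5.885 mm → use 6 mm.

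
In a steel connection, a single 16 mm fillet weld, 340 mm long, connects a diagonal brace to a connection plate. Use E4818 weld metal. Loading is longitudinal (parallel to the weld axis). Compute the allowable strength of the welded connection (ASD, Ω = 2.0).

E48XX → F_EXX = 480 MPa.
Effective throat t_e = 0.707 × 16 = 11.31 mm.
Total length L = 340 mm; A_we = 11.31 × 340 = 3846 mm².
F_nw = 0.6 F_EXX = 0.6 × 480 = 288 MPa.
R_n = 288 × 3846 × 10⁻³ = 1108 kN; R_n/Ω = 1108/2.0 = 553.8 kN.

R_n/Ω ≈ 554 kN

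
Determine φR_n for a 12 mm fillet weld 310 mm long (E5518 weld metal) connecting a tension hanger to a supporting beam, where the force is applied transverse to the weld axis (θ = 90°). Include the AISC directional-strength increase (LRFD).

φR_n ≈ 976 kN

E55XX → F_EXX = 550 MPa.
t_e = 0.707 × 12 = 8.484 mm; A_we = 8.484 × 310 = 2630 mm².
Directional factor: 1.0 + 0.5 sin^1.5(90°) = 1.5.
F_nw = 0.6 × 550 × 1.5 = 495 MPa.
φR_n = 0.75 × 495 × 2630 × 10⁻³ = 976.4 kN.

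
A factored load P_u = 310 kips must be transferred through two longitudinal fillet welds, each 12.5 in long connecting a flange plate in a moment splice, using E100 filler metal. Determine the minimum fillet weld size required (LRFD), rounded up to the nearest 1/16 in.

E100XX → F_EXX = 100 ksi.
Total weld length L = 25 in.
Required throat t_e = P_u / (φ × 0.6 F_EXX × L) = 310 / (0.75 × 0.6 × 100 × 25) = 0.2756 in.
Required leg w = t_e / 0.707 = 0.3898 in → use 7/16 in.

w = 7/16 in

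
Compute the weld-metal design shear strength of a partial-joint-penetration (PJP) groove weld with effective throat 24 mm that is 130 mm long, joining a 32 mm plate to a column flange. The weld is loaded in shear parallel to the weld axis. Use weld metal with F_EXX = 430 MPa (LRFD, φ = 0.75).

Effective throat (given) t_e = 24 mm.
A_we = 24 × 130 = 3120 mm².
F_nw = 0.6 F_EXX = 258 MPa.
φR_n = 0.75 × 258 × 3120 × 10⁻³ = 603.7 kN.

φR_n ≈ 604 kN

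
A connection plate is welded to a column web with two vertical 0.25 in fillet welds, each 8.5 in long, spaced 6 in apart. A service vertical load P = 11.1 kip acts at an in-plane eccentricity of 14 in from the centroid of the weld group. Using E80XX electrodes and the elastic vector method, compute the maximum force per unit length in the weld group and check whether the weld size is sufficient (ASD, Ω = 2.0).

E80XX → F_EXX = 80 ksi.
Total weld length L_w = 17 in. Treat welds as unit-width lines.
Polar moment about centroid: J = 2[d³/12 + d(b/2)²] = 2[8.5³/12 + 8.5×3²] = 255.4 in³.
Direct shear f_v = P/L_w = 11.1 / 17 = 0.6529 kip/in (vertical).
Torsion M = P·e = 11.1 × 14 = 155.4 kip·in.
Critical point at (x, y) = (3, 4.25) from centroid. f_tx = M·y/J = 2.586 kip/in; f_ty = M·x/J = 1.826 kip/in.
Resultant f_max = √[f_tx² + (f_v + f_ty)²] = √[2.586² + (0.6529 + 1.826)²] = 3.582 kip/in.
Capacity per unit length: r_n/Ω = (1/2.0) × 0.6 × 80 × (0.707 × 0.25) = 4.242 kip/in.
3.582 ≤ 4.242 → adequate.

f_max ≈ 3.58 kip/in; adequate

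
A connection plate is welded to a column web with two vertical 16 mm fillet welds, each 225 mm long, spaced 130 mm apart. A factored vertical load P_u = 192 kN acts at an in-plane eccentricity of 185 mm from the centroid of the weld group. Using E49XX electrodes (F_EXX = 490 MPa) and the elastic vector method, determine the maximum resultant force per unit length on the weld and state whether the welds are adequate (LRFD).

Total weld length L_w = 450 mm. Treat welds as unit-width lines.
Polar moment about centroid: J = 2[d³/12 + d(b/2)²] = 2[225³/12 + 225×65²] = 3800000 mm³.
Direct shear f_v = P/L_w = 192×10³ / 450 = 426.7 N/mm (vertical).
Torsion M = P·e = 192×10³ × 185 = 35520000 N·mm.
Critical point at (x, y) = (65, 112.5) from centroid. f_tx = M·y/J = 1052 N/mm; f_ty = M·x/J = 607.6 N/mm.
Resultant f_max = √[f_tx² + (f_v + f_ty)²] = √[1052² + (426.7 + 607.6)²] = 1475 N/mm.
Capacity per unit length: φr_n = 0.75 × 0.6 × 490 × (0.707 × 16) = 2494 N/mm.
1475 ≤ 2494 → adequate.

f_max ≈ 1480 N/mm; adequate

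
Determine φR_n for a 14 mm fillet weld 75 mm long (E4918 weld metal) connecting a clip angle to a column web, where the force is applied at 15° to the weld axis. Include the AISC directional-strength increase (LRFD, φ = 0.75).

φR_n ≈ 174 kN

E49XX → F_EXX = 490 MPa.
t_e = 0.707 × 14 = 9.898 mm; A_we = 9.898 × 75 = 742.4 mm².
Directional factor: 1.0 + 0.5 sin^1.5(15°) = 1.066.
F_nw = 0.6 × 490 × 1.066 = 313.4 MPa.
φR_n = 0.75 × 313.4 × 742.4 × 10⁻³ = 174.5 kN.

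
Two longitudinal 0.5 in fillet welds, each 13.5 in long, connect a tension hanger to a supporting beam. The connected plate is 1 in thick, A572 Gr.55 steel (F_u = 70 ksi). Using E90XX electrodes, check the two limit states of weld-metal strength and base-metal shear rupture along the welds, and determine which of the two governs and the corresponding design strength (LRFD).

φR_n ≈ 387 kip (weld metal governs)

E90XX → F_EXX = 90 ksi.
t_e = 0.707 × 0.5 = 0.3535 in; L = 27 in.
Weld metal: φR_n = 0.75 × 0.6 × 90 × 0.3535 × 27 = 386.6 kip.
Base metal (shear rupture): φR_n = 0.75 × 0.6 × 70 × 1 × 27 = 850.5 kip.
Governing: weld metal.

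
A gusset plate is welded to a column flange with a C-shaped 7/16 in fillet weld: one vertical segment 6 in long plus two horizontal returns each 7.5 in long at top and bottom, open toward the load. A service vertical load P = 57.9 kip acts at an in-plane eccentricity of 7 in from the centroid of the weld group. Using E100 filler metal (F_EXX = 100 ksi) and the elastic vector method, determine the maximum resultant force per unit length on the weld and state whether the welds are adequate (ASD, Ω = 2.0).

f_max ≈ 10.6 kip/in; NOT adequate

Total weld length L_w = 21 in. Treat welds as unit-width lines.
Centroid: x̄ = 2×7.5×3.75 / 21 = 2.679 in from the vertical weld.
Polar moment about centroid: J = I_x + I_y = [6³/12 + 2×7.5×3²] + [6×2.679² + 2(7.5³/12 + 7.5×1.071²)] = 283.6 in³.
Direct shear f_v = P/L_w = 57.9 / 21 = 2.757 kip/in (vertical).
Torsion M = P·e = 57.9 × 7 = 405.3 kip·in.
Critical point at (x, y) = (4.821, 3) from centroid. f_tx = M·y/J = 4.288 kip/in; f_ty = M·x/J = 6.891 kip/in.
Resultant f_max = √[f_tx² + (f_v + f_ty)²] = √[4.288² + (2.757 + 6.891)²] = 10.56 kip/in.
Capacity per unit length: r_n/Ω = (1/2.0) × 0.6 × 100 × (0.707 × 0.4375) = 9.279 kip/in.
10.56 > 9.279 → NOT adequate.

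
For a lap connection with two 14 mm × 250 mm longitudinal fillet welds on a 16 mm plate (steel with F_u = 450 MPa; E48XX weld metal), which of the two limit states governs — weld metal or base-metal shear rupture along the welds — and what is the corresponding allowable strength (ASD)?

R_n/Ω ≈ 713 kN (weld metal governs)

E48XX → F_EXX = 480 MPa.
t_e = 0.707 × 14 = 9.898 mm; L = 500 mm.
Weld metal: R_n/Ω = (1/2.0) × 0.6 × 480 × 9.898 × 500 × 10⁻³ = 712.7 kN.
Base metal (shear rupture): R_n/Ω = (1/2.0) × 0.6 × 450 × 16 × 500 × 10⁻³ = 1080 kN.
Governing: weld metal.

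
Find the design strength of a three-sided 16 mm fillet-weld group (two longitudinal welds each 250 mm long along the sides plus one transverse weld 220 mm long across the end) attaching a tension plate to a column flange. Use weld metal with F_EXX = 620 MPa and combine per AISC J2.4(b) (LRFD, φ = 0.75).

t_e = 0.707 × 16 = 11.31 mm.
R_nwl = 0.6 × 620 × 11.31 × 500 × 10⁻³ = 2104 kN (longitudinal, 2 welds).
R_nwt = 0.6 × 620 × 11.31 × 220 × 10⁻³ = 925.8 kN (transverse, base value).
(i) R_nwl + R_nwt = 3030 kN; (ii) 0.85 R_nwl + 1.5 R_nwt = 3177 kN.
R_n = max = 3177 kN [governs: (ii)]; φR_n = 2383 kN.

φR_n ≈ 2380 kN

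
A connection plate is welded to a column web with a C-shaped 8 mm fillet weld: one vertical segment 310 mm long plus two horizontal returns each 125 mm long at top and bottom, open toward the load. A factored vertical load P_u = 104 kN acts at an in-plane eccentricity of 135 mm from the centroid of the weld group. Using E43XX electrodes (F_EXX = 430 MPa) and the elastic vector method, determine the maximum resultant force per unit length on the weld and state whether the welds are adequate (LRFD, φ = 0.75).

Total weld length L_w = 560 mm. Treat welds as unit-width lines.
Centroid: x̄ = 2×125×62.5 / 560 = 27.9 mm from the vertical weld.
Polar moment about centroid: J = I_x + I_y = [310³/12 + 2×125×155²] + [310×27.9² + 2(125³/12 + 125×34.6²)] = 9355000 mm³.
Direct shear f_v = P/L_w = 104×10³ / 560 = 185.7 N/mm (vertical).
Torsion M = P·e = 104×10³ × 135 = 14040000 N·mm.
Critical point at (x, y) = (97.1, 155) from centroid. f_tx = M·y/J = 232.6 N/mm; f_ty = M·x/J = 145.7 N/mm.
Resultant f_max = √[f_tx² + (f_v + f_ty)²] = √[232.6² + (185.7 + 145.7)²] = 404.9 N/mm.
Capacity per unit length: φr_n = 0.75 × 0.6 × 430 × (0.707 × 8) = 1094 N/mm.
404.9 ≤ 1094 → adequate.

f_max ≈ 405 N/mm; adequate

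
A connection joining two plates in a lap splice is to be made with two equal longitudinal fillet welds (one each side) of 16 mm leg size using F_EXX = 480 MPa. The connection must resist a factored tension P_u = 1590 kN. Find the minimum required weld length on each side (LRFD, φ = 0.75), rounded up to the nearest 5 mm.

Throat t_e = 0.707 × 16 = 11.31 mm.
φr_n = 0.75 × 0.6 × 480 × 11.31 × 10⁻³ = 2.443 kN/mm.
L_req = P_u / φr_n = 1590 / 2.443 = 650.7 mm total.
Per side: 650.7 / 2 = 325.4 mm.
Round up → use L = 330 mm on each side.

L = 330 mm on each side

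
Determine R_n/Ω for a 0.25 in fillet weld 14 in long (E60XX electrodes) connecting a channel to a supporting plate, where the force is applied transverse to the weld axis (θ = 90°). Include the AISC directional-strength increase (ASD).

R_n/Ω ≈ 66.8 kip

E60XX → F_EXX = 60 ksi.
t_e = 0.707 × 0.25 = 0.1767 in; A_we = 0.1767 × 14 = 2.474 in².
Directional factor: 1.0 + 0.5 sin^1.5(90°) = 1.5.
F_nw = 0.6 × 60 × 1.5 = 54 ksi.
R_n/Ω = (54 × 2.474) / 2.0 = 66.81 kip.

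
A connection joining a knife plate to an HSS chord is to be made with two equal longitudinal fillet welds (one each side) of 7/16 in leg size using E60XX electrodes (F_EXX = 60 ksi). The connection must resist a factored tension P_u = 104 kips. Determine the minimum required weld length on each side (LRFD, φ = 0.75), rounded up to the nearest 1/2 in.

Throat t_e = 0.707 × 0.4375 = 0.3093 in.
φr_n = 0.75 × 0.6 × 60 × 0.3093 = 8.351 kips/in.
L_req = P_u / φr_n = 104 / 8.351 = 12.45 in total.
Per side: 12.45 / 2 = 6.226 in.
Round up → use L = 6.5 in on each side.

L = 6.5 in on each side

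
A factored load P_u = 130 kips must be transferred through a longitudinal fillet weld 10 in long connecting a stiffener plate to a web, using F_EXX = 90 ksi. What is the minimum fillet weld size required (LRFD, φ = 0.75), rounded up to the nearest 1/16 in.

Total weld length L = 10 in.
Required throat t_e = P_u / (φ × 0.6 F_EXX × L) = 130 / (0.75 × 0.6 × 90 × 10) = 0.321 in.
Required leg w = t_e / 0.707 = 0.454 in → use 1/2 in.

w = 1/2 in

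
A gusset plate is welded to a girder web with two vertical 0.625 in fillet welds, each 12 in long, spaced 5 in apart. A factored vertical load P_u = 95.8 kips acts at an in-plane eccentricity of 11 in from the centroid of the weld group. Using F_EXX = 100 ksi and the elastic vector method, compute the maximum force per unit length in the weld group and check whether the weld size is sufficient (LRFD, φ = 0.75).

f_max ≈ 17.6 kip/in; adequate

Total weld length L_w = 24 in. Treat welds as unit-width lines.
Polar moment about centroid: J = 2[d³/12 + d(b/2)²] = 2[12³/12 + 12×2.5²] = 438 in³.
Direct shear f_v = P/L_w = 95.8 / 24 = 3.992 kip/in (vertical).
Torsion M = P·e = 95.8 × 11 = 1053.8 kip·in.
Critical point at (x, y) = (2.5, 6) from centroid. f_tx = M·y/J = 14.44 kip/in; f_ty = M·x/J = 6.015 kip/in.
Resultant f_max = √[f_tx² + (f_v + f_ty)²] = √[14.44² + (3.992 + 6.015)²] = 17.56 kip/in.
Capacity per unit length: φr_n = 0.75 × 0.6 × 100 × (0.707 × 0.625) = 19.88 kip/in.
17.56 ≤ 19.88 → adequate.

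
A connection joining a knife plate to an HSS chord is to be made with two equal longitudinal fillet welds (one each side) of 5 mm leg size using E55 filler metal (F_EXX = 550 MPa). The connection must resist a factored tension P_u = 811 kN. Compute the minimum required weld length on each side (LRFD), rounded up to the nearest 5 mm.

L = 465 mm on each side

Throat t_e = 0.707 × 5 = 3.535 mm.
φr_n = 0.75 × 0.6 × 550 × 3.535 × 10⁻³ = 0.8749 kN/mm.
L_req = P_u / φr_n = 811 / 0.8749 = 926.9 mm total.
Per side: 926.9 / 2 = 463.5 mm.
Round up → use L = 465 mm on each side.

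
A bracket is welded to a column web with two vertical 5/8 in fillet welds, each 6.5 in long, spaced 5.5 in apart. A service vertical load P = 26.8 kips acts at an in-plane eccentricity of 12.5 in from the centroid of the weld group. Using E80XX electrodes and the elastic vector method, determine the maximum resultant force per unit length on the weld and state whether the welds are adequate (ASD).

E80XX → F_EXX = 80 ksi.
Total weld length L_w = 13 in. Treat welds as unit-width lines.
Polar moment about centroid: J = 2[d³/12 + d(b/2)²] = 2[6.5³/12 + 6.5×2.75²] = 144.1 in³.
Direct shear f_v = P/L_w = 26.8 / 13 = 2.062 kip/in (vertical).
Torsion M = P·e = 26.8 × 12.5 = 335 kip·in.
Critical point at (x, y) = (2.75, 3.25) from centroid. f_tx = M·y/J = 7.556 kip/in; f_ty = M·x/J = 6.394 kip/in.
Resultant f_max = √[f_tx² + (f_v + f_ty)²] = √[7.556² + (2.062 + 6.394)²] = 11.34 kip/in.
Capacity per unit length: r_n/Ω = (1/2.0) × 0.6 × 80 × (0.707 × 0.625) = 10.6 kip/in.
11.34 > 10.6 → NOT adequate.

f_max ≈ 11.3 kip/in; NOT adequate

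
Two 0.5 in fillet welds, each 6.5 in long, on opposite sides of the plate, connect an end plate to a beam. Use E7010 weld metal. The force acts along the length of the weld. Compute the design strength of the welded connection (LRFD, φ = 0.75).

E70XX → F_EXX = 70 ksi.
Effective throat t_e = 0.707 × 0.5 = 0.3535 in.
Total length L = 13 in; A_we = 0.3535 × 13 = 4.595 in².
F_nw = 0.6 F_EXX = 0.6 × 70 = 42 ksi.
φR_n = 0.75 × 42 × 4.595 = 144.8 kip.

φR_n ≈ 145 kip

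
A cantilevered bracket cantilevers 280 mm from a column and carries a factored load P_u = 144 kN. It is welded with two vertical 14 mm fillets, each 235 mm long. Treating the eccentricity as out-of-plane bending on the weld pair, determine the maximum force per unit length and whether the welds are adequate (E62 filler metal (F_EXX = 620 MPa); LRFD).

f_max ≈ 2210 N/mm; adequate

L_w = 2 × 235 = 470 mm; section modulus (unit throat) S = 2 × L²/6 = 18410 mm².
Direct shear f_v = P/L_w = 144×10³/470 = 306.4 N/mm.
Moment M = P × e = 144×10³ × 280 = 40320000 N·mm; bending f_b = M/S = 2190 N/mm.
f_max = √(f_v² + f_b²) = √(306.4² + 2190²) = 2212 N/mm.
φr_n = 0.75 × 0.6 × 620 × (0.707 × 14) = 2762 N/mm → adequate.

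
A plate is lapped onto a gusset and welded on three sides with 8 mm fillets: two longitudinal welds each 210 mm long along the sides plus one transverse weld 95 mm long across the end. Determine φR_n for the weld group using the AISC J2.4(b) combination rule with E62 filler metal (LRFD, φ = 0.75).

φR_n ≈ 813 kN

E62XX → F_EXX = 620 MPa.
t_e = 0.707 × 8 = 5.656 mm.
R_nwl = 0.6 × 620 × 5.656 × 420 × 10⁻³ = 883.7 kN (longitudinal, 2 welds).
R_nwt = 0.6 × 620 × 5.656 × 95 × 10⁻³ = 199.9 kN (transverse, base value).
(i) R_nwl + R_nwt = 1084 kN; (ii) 0.85 R_nwl + 1.5 R_nwt = 1051 kN.
R_n = max = 1084 kN [governs: (i)]; φR_n = 812.7 kN.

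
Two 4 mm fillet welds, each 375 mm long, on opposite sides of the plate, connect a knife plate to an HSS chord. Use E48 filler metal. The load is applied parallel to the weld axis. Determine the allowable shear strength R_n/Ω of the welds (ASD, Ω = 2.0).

E48XX → F_EXX = 480 MPa.
Effective throat t_e = 0.707 × 4 = 2.828 mm.
Total length L = 750 mm; A_we = 2.828 × 750 = 2121 mm².
F_nw = 0.6 F_EXX = 0.6 × 480 = 288 MPa.
R_n = 288 × 2121 × 10⁻³ = 610.8 kN; R_n/Ω = 610.8/2.0 = 305.4 kN.

R_n/Ω ≈ 305 kN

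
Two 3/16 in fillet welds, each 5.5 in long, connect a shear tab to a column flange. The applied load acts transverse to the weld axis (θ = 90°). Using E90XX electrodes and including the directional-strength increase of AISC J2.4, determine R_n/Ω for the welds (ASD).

E90XX → F_EXX = 90 ksi.
t_e = 0.707 × 0.1875 = 0.1326 in; A_we = 0.1326 × 11 = 1.458 in².
Directional factor: 1.0 + 0.5 sin^1.5(90°) = 1.5.
F_nw = 0.6 × 90 × 1.5 = 81 ksi.
R_n/Ω = (81 × 1.458) / 2.0 = 59.06 kip.

R_n/Ω ≈ 59.1 kip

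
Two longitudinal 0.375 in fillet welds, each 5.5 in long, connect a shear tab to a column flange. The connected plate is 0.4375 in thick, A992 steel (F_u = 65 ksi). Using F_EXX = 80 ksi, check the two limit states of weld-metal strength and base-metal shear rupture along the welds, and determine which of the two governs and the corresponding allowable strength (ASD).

R_n/Ω ≈ 70 kip (weld metal governs)

t_e = 0.707 × 0.375 = 0.2651 in; L = 11 in.
Weld metal: R_n/Ω = (1/2.0) × 0.6 × 80 × 0.2651 × 11 = 69.99 kip.
Base metal (shear rupture): R_n/Ω = (1/2.0) × 0.6 × 65 × 0.4375 × 11 = 93.84 kip.
Governing: weld metal.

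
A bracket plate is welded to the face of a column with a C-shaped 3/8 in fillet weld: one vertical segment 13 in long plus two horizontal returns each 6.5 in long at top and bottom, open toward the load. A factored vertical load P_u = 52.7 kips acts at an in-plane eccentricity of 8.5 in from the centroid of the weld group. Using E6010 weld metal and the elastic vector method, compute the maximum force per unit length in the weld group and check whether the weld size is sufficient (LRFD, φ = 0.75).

f_max ≈ 5.75 kip/in; adequate

E60XX → F_EXX = 60 ksi.
Total weld length L_w = 26 in. Treat welds as unit-width lines.
Centroid: x̄ = 2×6.5×3.25 / 26 = 1.625 in from the vertical weld.
Polar moment about centroid: J = I_x + I_y = [13³/12 + 2×6.5×6.5²] + [13×1.625² + 2(6.5³/12 + 6.5×1.625²)] = 846.8 in³.
Direct shear f_v = P/L_w = 52.7 / 26 = 2.027 kip/in (vertical).
Torsion M = P·e = 52.7 × 8.5 = 447.95 kip·in.
Critical point at (x, y) = (4.875, 6.5) from centroid. f_tx = M·y/J = 3.439 kip/in; f_ty = M·x/J = 2.579 kip/in.
Resultant f_max = √[f_tx² + (f_v + f_ty)²] = √[3.439² + (2.027 + 2.579)²] = 5.748 kip/in.
Capacity per unit length: φr_n = 0.75 × 0.6 × 60 × (0.707 × 0.375) = 7.158 kip/in.
5.748 ≤ 7.158 → adequate.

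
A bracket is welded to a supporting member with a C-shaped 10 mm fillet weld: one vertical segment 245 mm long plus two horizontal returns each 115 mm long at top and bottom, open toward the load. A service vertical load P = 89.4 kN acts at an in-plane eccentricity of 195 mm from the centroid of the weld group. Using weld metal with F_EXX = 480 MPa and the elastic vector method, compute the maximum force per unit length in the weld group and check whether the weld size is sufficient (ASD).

Total weld length L_w = 475 mm. Treat welds as unit-width lines.
Centroid: x̄ = 2×115×57.5 / 475 = 27.84 mm from the vertical weld.
Polar moment about centroid: J = I_x + I_y = [245³/12 + 2×115×122.5²] + [245×27.84² + 2(115³/12 + 115×29.66²)] = 5323000 mm³.
Direct shear f_v = P/L_w = 89.4×10³ / 475 = 188.2 N/mm (vertical).
Torsion M = P·e = 89.4×10³ × 195 = 17433000 N·mm.
Critical point at (x, y) = (87.16, 122.5) from centroid. f_tx = M·y/J = 401.2 N/mm; f_ty = M·x/J = 285.5 N/mm.
Resultant f_max = √[f_tx² + (f_v + f_ty)²] = √[401.2² + (188.2 + 285.5)²] = 620.8 N/mm.
Capacity per unit length: r_n/Ω = (1/2.0) × 0.6 × 480 × (0.707 × 10) = 1018 N/mm.
620.8 ≤ 1018 → adequate.

f_max ≈ 621 N/mm; adequate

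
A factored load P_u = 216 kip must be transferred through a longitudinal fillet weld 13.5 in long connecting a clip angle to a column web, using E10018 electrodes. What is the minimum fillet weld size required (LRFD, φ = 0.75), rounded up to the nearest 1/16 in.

E100XX → F_EXX = 100 ksi.
Total weld length L = 13.5 in.
Required throat t_e = P_u / (φ × 0.6 F_EXX × L) = 216 / (0.75 × 0.6 × 100 × 13.5) = 0.3556 in.
Required leg w = t_e / 0.707 = 0.5029 in → use 9/16 in.

w = 9/16 in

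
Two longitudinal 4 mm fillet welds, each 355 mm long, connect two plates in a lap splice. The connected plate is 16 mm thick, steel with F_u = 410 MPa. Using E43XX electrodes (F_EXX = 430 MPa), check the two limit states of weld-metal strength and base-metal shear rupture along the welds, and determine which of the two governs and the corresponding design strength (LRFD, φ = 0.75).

φR_n ≈ 389 kN (weld metal governs)

t_e = 0.707 × 4 = 2.828 mm; L = 710 mm.
Weld metal: φR_n = 0.75 × 0.6 × 430 × 2.828 × 710 × 10⁻³ = 388.5 kN.
Base metal (shear rupture): φR_n = 0.75 × 0.6 × 410 × 16 × 710 × 10⁻³ = 2096 kN.
Governing: weld metal.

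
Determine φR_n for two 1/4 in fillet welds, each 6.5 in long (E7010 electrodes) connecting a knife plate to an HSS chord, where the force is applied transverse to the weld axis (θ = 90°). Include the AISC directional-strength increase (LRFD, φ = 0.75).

φR_n ≈ 109 kips

E70XX → F_EXX = 70 ksi.
t_e = 0.707 × 0.25 = 0.1767 in; A_we = 0.1767 × 13 = 2.298 in².
Directional factor: 1.0 + 0.5 sin^1.5(90°) = 1.5.
F_nw = 0.6 × 70 × 1.5 = 63 ksi.
φR_n = 0.75 × 63 × 2.298 = 108.6 kips.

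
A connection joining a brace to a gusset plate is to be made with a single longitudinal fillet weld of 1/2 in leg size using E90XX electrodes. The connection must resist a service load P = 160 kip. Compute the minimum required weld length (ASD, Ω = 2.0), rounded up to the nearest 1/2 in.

L = 17 in

E90XX → F_EXX = 90 ksi.
Throat t_e = 0.707 × 0.5 = 0.3535 in.
r_n/Ω = (0.6 × 90 × 0.3535) / 2.0 = 9.544 kip/in.
L_req = P / (r_n/Ω) = 160 / 9.544 = 16.76 in total.
Round up → use L = 17 in.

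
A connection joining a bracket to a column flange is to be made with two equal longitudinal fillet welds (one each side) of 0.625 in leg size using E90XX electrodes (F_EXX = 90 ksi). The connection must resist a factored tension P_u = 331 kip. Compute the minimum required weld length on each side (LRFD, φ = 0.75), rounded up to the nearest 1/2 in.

Throat t_e = 0.707 × 0.625 = 0.4419 in.
φr_n = 0.75 × 0.6 × 90 × 0.4419 = 17.9 kip/in.
L_req = P_u / φr_n = 331 / 17.9 = 18.5 in total.
Per side: 18.5 / 2 = 9.248 in.
Round up → use L = 9.5 in on each side.

L = 9.5 in on each side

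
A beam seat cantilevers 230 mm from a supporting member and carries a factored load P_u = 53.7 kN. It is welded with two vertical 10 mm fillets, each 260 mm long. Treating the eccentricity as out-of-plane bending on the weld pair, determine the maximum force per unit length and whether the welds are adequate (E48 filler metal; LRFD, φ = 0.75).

f_max ≈ 558 N/mm; adequate

E48XX → F_EXX = 480 MPa.
L_w = 2 × 260 = 520 mm; section modulus (unit throat) S = 2 × L²/6 = 22530 mm².
Direct shear f_v = P/L_w = 53.7×10³/520 = 103.3 N/mm.
Moment M = P × e = 53.7×10³ × 230 = 12351000 N·mm; bending f_b = M/S = 548.1 N/mm.
f_max = √(f_v² + f_b²) = √(103.3² + 548.1²) = 557.8 N/mm.
φr_n = 0.75 × 0.6 × 480 × (0.707 × 10) = 1527 N/mm → adequate.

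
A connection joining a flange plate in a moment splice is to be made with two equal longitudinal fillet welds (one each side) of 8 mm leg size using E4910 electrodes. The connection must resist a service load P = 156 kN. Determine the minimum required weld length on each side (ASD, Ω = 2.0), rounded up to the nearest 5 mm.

L = 95 mm on each side

E49XX → F_EXX = 490 MPa.
Throat t_e = 0.707 × 8 = 5.656 mm.
r_n/Ω = (0.6 × 490 × 5.656) / 2.0 = 831.4 N/mm = 0.8314 kN/mm.
L_req = P / (r_n/Ω) = 156 / 0.8314 = 187.6 mm total.
Per side: 187.6 / 2 = 93.81 mm.
Round up → use L = 95 mm on each side.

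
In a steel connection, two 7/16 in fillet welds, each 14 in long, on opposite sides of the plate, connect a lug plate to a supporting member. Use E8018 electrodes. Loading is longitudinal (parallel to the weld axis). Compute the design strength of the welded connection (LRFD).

φR_n ≈ 312 kip

E80XX → F_EXX = 80 ksi.
Effective throat t_e = 0.707 × 0.4375 = 0.3093 in.
Total length L = 28 in; A_we = 0.3093 × 28 = 8.661 in².
F_nw = 0.6 F_EXX = 0.6 × 80 = 48 ksi.
φR_n = 0.75 × 48 × 8.661 = 311.8 kip.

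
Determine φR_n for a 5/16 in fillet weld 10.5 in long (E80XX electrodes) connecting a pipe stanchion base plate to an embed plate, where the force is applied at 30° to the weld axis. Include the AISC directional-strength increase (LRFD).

φR_n ≈ 98.3 kips

E80XX → F_EXX = 80 ksi.
t_e = 0.707 × 0.3125 = 0.2209 in; A_we = 0.2209 × 10.5 = 2.32 in².
Directional factor: 1.0 + 0.5 sin^1.5(30°) = 1.177.
F_nw = 0.6 × 80 × 1.177 = 56.49 ksi.
φR_n = 0.75 × 56.49 × 2.32 = 98.28 kips.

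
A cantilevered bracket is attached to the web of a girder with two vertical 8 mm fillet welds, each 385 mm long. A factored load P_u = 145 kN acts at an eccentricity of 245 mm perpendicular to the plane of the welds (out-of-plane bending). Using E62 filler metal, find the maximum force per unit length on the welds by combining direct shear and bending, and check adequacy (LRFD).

f_max ≈ 743 N/mm; adequate

E62XX → F_EXX = 620 MPa.
L_w = 2 × 385 = 770 mm; section modulus (unit throat) S = 2 × L²/6 = 49410 mm².
Direct shear f_v = P/L_w = 145×10³/770 = 188.3 N/mm.
Moment M = P × e = 145×10³ × 245 = 35525000 N·mm; bending f_b = M/S = 719 N/mm.
f_max = √(f_v² + f_b²) = √(188.3² + 719²) = 743.3 N/mm.
φr_n = 0.75 × 0.6 × 620 × (0.707 × 8) = 1578 N/mm → adequate.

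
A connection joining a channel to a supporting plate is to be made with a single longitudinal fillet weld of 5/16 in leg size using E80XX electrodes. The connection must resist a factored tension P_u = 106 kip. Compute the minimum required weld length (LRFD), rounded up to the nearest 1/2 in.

L = 13.5 in

E80XX → F_EXX = 80 ksi.
Throat t_e = 0.707 × 0.3125 = 0.2209 in.
φr_n = 0.75 × 0.6 × 80 × 0.2209 = 7.954 kip/in.
L_req = P_u / φr_n = 106 / 7.954 = 13.33 in total.
Round up → use L = 13.5 in.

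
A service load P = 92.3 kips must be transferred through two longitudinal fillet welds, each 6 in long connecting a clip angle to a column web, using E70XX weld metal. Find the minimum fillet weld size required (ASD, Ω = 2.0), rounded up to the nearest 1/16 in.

E70XX → F_EXX = 70 ksi.
Total weld length L = 12 in.
Required throat t_e = P × Ω / (0.6 F_EXX × L) = 92.3 × 2.0 / (0.6 × 70 × 12) = 0.3663 in.
Required leg w = t_e / 0.707 = 0.5181 in → use 9/16 in.

w = 9/16 in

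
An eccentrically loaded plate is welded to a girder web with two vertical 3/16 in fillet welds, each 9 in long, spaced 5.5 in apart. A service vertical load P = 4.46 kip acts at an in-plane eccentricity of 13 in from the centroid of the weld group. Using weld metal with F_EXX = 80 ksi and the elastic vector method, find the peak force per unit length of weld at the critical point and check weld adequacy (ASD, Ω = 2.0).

f_max ≈ 1.33 kip/in; adequate

Total weld length L_w = 18 in. Treat welds as unit-width lines.
Polar moment about centroid: J = 2[d³/12 + d(b/2)²] = 2[9³/12 + 9×2.75²] = 257.6 in³.
Direct shear f_v = P/L_w = 4.46 / 18 = 0.2478 kip/in (vertical).
Torsion M = P·e = 4.46 × 13 = 57.98 kip·in.
Critical point at (x, y) = (2.75, 4.5) from centroid. f_tx = M·y/J = 1.013 kip/in; f_ty = M·x/J = 0.6189 kip/in.
Resultant f_max = √[f_tx² + (f_v + f_ty)²] = √[1.013² + (0.2478 + 0.6189)²] = 1.333 kip/in.
Capacity per unit length: r_n/Ω = (1/2.0) × 0.6 × 80 × (0.707 × 0.1875) = 3.181 kip/in.
1.333 ≤ 3.181 → adequate.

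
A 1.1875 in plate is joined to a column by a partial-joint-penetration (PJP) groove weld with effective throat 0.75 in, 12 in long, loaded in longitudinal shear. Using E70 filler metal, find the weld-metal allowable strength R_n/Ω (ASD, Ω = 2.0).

R_n/Ω ≈ 189 kip

E70XX → F_EXX = 70 ksi.
Effective throat (given) t_e = 0.75 in.
A_we = 0.75 × 12 = 9 in².
F_nw = 0.6 F_EXX = 42 ksi.
R_n/Ω = (42 × 9) / 2.0 = 189 kip.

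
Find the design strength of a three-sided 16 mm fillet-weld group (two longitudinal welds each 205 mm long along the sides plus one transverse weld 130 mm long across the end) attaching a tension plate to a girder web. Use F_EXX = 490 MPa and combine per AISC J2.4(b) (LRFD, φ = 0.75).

t_e = 0.707 × 16 = 11.31 mm.
R_nwl = 0.6 × 490 × 11.31 × 410 × 10⁻³ = 1364 kN (longitudinal, 2 welds).
R_nwt = 0.6 × 490 × 11.31 × 130 × 10⁻³ = 432.3 kN (transverse, base value).
(i) R_nwl + R_nwt = 1796 kN; (ii) 0.85 R_nwl + 1.5 R_nwt = 1808 kN.
R_n = max = 1808 kN [governs: (ii)]; φR_n = 1356 kN.

φR_n ≈ 1360 kN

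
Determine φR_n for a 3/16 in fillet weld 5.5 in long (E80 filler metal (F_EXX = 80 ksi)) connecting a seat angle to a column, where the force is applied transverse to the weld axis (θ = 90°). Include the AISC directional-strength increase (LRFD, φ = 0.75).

t_e = 0.707 × 0.1875 = 0.1326 in; A_we = 0.1326 × 5.5 = 0.7291 in².
Directional factor: 1.0 + 0.5 sin^1.5(90°) = 1.5.
F_nw = 0.6 × 80 × 1.5 = 72 ksi.
φR_n = 0.75 × 72 × 0.7291 = 39.37 kip.

φR_n ≈ 39.4 kip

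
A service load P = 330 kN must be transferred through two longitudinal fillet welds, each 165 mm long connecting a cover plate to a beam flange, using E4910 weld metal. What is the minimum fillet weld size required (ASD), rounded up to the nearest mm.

w = 10 mm

E49XX → F_EXX = 490 MPa.
Total weld length L = 330 mm.
Required throat t_e = P × Ω / (0.6 F_EXX × L) = 330 × 2.0 / (0.6 × 490 × 330 × 10⁻³) = 6.803 mm.
Required leg w = t_e / 0.707 = 9.622 mm → use 10 mm.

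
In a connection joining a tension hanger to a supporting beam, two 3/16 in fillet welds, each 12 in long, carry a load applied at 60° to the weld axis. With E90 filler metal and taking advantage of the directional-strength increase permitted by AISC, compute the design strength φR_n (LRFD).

E90XX → F_EXX = 90 ksi.
t_e = 0.707 × 0.1875 = 0.1326 in; A_we = 0.1326 × 24 = 3.181 in².
Directional factor: 1.0 + 0.5 sin^1.5(60°) = 1.403.
F_nw = 0.6 × 90 × 1.403 = 75.76 ksi.
φR_n = 0.75 × 75.76 × 3.181 = 180.8 kip.

φR_n ≈ 181 kip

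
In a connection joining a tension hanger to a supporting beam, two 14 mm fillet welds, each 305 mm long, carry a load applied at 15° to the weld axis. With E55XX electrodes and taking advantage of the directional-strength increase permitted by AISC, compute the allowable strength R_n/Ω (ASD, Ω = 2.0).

E55XX → F_EXX = 550 MPa.
t_e = 0.707 × 14 = 9.898 mm; A_we = 9.898 × 610 = 6038 mm².
Directional factor: 1.0 + 0.5 sin^1.5(15°) = 1.066.
F_nw = 0.6 × 550 × 1.066 = 351.7 MPa.
R_n/Ω = (351.7 × 6038) / 2.0 × 10⁻³ = 1062 kN.

R_n/Ω ≈ 1060 kN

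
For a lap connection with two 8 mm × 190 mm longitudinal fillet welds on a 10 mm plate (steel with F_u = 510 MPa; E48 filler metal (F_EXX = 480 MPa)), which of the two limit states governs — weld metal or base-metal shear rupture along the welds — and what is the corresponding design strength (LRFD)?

φR_n ≈ 464 kN (weld metal governs)

t_e = 0.707 × 8 = 5.656 mm; L = 380 mm.
Weld metal: φR_n = 0.75 × 0.6 × 480 × 5.656 × 380 × 10⁻³ = 464.2 kN.
Base metal (shear rupture): φR_n = 0.75 × 0.6 × 510 × 10 × 380 × 10⁻³ = 872.1 kN.
Governing: weld metal.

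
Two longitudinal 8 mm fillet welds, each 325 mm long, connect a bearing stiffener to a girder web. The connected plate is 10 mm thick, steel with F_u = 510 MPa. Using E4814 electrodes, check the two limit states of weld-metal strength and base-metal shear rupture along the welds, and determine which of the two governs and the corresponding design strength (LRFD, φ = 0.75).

E48XX → F_EXX = 480 MPa.
t_e = 0.707 × 8 = 5.656 mm; L = 650 mm.
Weld metal: φR_n = 0.75 × 0.6 × 480 × 5.656 × 650 × 10⁻³ = 794.1 kN.
Base metal (shear rupture): φR_n = 0.75 × 0.6 × 510 × 10 × 650 × 10⁻³ = 1492 kN.
Governing: weld metal.

φR_n ≈ 794 kN (weld metal governs)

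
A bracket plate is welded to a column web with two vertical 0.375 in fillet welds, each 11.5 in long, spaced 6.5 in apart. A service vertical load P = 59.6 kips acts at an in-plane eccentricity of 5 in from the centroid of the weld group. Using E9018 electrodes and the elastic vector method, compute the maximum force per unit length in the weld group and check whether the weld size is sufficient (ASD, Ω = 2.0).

E90XX → F_EXX = 90 ksi.
Total weld length L_w = 23 in. Treat welds as unit-width lines.
Polar moment about centroid: J = 2[d³/12 + d(b/2)²] = 2[11.5³/12 + 11.5×3.25²] = 496.4 in³.
Direct shear f_v = P/L_w = 59.6 / 23 = 2.591 kip/in (vertical).
Torsion M = P·e = 59.6 × 5 = 298 kip·in.
Critical point at (x, y) = (3.25, 5.75) from centroid. f_tx = M·y/J = 3.452 kip/in; f_ty = M·x/J = 1.951 kip/in.
Resultant f_max = √[f_tx² + (f_v + f_ty)²] = √[3.452² + (2.591 + 1.951)²] = 5.705 kip/in.
Capacity per unit length: r_n/Ω = (1/2.0) × 0.6 × 90 × (0.707 × 0.375) = 7.158 kip/in.
5.705 ≤ 7.158 → adequate.

f_max ≈ 5.7 kip/in; adequate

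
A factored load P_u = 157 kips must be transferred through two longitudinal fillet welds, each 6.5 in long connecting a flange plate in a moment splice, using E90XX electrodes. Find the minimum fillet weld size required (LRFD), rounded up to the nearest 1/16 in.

E90XX → F_EXX = 90 ksi.
Total weld length L = 13 in.
Required throat t_e = P_u / (φ × 0.6 F_EXX × L) = 157 / (0.75 × 0.6 × 90 × 13) = 0.2982 in.
Required leg w = t_e / 0.707 = 0.4218 in → use 7/16 in.

w = 7/16 in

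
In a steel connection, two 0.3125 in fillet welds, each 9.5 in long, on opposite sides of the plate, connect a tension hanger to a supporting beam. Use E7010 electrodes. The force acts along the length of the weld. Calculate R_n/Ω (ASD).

E70XX → F_EXX = 70 ksi.
Effective throat t_e = 0.707 × 0.3125 = 0.2209 in.
Total length L = 19 in; A_we = 0.2209 × 19 = 4.198 in².
F_nw = 0.6 F_EXX = 0.6 × 70 = 42 ksi.
R_n = 42 × 4.198 = 176.3 kip; R_n/Ω = 176.3/2.0 = 88.15 kip.

R_n/Ω ≈ 88.2 kip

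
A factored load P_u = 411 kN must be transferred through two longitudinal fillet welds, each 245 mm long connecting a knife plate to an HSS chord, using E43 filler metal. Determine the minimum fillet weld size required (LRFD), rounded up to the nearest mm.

E43XX → F_EXX = 430 MPa.
Total weld length L = 490 mm.
Required throat t_e = P_u / (φ × 0.6 F_EXX × L) = 411 / (0.75 × 0.6 × 430 × 490 × 10⁻³) = 4.335 mm.
Required leg w = t_e / 0.707 = 6.131 mm → use 7 mm.

w = 7 mm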